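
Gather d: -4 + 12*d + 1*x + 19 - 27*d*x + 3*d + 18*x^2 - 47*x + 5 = d*(15 - 27*x) + 18*x^2 - 46*x + 20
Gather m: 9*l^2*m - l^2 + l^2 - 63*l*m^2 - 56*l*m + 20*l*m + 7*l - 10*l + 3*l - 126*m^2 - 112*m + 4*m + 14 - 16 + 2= m^2*(-63*l - 126) + m*(9*l^2 - 36*l - 108)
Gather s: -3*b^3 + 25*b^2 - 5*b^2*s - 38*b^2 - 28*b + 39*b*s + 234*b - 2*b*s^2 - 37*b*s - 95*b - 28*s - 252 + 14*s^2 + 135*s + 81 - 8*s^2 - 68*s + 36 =-3*b^3 - 13*b^2 + 111*b + s^2*(6 - 2*b) + s*(-5*b^2 + 2*b + 39) - 135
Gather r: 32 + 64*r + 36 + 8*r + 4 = 72*r + 72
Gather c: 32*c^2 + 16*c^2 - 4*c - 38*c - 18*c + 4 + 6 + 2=48*c^2 - 60*c + 12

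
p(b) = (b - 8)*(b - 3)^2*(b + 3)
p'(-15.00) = -21276.00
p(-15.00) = 89424.00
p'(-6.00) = -2133.00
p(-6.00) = 3402.00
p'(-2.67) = -292.49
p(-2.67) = -113.20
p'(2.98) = 1.20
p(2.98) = -0.01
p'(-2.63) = -280.92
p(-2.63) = -124.67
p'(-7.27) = -3400.21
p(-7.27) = 6877.14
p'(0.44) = 106.15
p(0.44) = -170.44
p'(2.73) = 16.34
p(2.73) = -2.20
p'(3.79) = -43.56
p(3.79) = -17.84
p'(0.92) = 101.78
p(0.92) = -120.07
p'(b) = (b - 8)*(b - 3)^2 + (b - 8)*(b + 3)*(2*b - 6) + (b - 3)^2*(b + 3)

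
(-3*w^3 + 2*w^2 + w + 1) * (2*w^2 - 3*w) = -6*w^5 + 13*w^4 - 4*w^3 - w^2 - 3*w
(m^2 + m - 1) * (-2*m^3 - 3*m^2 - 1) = -2*m^5 - 5*m^4 - m^3 + 2*m^2 - m + 1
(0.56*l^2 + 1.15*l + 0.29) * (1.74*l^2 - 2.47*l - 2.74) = 0.9744*l^4 + 0.6178*l^3 - 3.8703*l^2 - 3.8673*l - 0.7946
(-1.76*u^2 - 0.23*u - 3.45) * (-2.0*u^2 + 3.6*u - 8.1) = 3.52*u^4 - 5.876*u^3 + 20.328*u^2 - 10.557*u + 27.945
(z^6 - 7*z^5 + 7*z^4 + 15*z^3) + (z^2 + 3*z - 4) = z^6 - 7*z^5 + 7*z^4 + 15*z^3 + z^2 + 3*z - 4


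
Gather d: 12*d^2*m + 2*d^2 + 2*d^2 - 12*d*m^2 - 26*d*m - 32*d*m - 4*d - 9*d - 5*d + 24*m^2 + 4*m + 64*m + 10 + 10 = d^2*(12*m + 4) + d*(-12*m^2 - 58*m - 18) + 24*m^2 + 68*m + 20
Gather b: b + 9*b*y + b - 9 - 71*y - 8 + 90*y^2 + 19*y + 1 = b*(9*y + 2) + 90*y^2 - 52*y - 16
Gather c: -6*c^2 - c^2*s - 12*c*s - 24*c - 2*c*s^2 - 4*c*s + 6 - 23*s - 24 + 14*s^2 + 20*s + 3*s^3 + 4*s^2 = c^2*(-s - 6) + c*(-2*s^2 - 16*s - 24) + 3*s^3 + 18*s^2 - 3*s - 18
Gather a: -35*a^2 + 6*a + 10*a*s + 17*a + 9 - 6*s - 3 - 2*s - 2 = -35*a^2 + a*(10*s + 23) - 8*s + 4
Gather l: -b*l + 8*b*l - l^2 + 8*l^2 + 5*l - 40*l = 7*l^2 + l*(7*b - 35)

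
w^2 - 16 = (w - 4)*(w + 4)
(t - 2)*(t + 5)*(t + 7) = t^3 + 10*t^2 + 11*t - 70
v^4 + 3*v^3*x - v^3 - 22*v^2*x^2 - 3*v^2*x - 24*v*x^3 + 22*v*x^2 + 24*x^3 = (v - 1)*(v - 4*x)*(v + x)*(v + 6*x)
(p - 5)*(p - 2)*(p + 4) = p^3 - 3*p^2 - 18*p + 40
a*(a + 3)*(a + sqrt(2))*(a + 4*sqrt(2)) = a^4 + 3*a^3 + 5*sqrt(2)*a^3 + 8*a^2 + 15*sqrt(2)*a^2 + 24*a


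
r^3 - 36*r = r*(r - 6)*(r + 6)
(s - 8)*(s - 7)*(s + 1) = s^3 - 14*s^2 + 41*s + 56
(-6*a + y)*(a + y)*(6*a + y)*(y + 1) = -36*a^3*y - 36*a^3 - 36*a^2*y^2 - 36*a^2*y + a*y^3 + a*y^2 + y^4 + y^3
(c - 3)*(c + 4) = c^2 + c - 12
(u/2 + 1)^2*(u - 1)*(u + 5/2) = u^4/4 + 11*u^3/8 + 15*u^2/8 - u - 5/2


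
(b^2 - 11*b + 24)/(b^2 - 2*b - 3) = (b - 8)/(b + 1)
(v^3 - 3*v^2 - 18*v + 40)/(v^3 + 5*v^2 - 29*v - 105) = (v^2 + 2*v - 8)/(v^2 + 10*v + 21)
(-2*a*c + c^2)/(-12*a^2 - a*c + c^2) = c*(2*a - c)/(12*a^2 + a*c - c^2)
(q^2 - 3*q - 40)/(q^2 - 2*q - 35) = (q - 8)/(q - 7)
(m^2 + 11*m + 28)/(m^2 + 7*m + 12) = (m + 7)/(m + 3)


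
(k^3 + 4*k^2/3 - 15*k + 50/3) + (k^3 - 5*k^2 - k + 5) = 2*k^3 - 11*k^2/3 - 16*k + 65/3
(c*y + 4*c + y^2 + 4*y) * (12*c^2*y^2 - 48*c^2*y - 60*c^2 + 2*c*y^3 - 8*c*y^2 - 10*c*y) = 12*c^3*y^3 - 252*c^3*y - 240*c^3 + 14*c^2*y^4 - 294*c^2*y^2 - 280*c^2*y + 2*c*y^5 - 42*c*y^3 - 40*c*y^2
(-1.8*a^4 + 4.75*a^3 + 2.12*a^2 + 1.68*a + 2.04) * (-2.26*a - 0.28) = 4.068*a^5 - 10.231*a^4 - 6.1212*a^3 - 4.3904*a^2 - 5.0808*a - 0.5712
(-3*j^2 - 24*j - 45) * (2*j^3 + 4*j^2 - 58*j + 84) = -6*j^5 - 60*j^4 - 12*j^3 + 960*j^2 + 594*j - 3780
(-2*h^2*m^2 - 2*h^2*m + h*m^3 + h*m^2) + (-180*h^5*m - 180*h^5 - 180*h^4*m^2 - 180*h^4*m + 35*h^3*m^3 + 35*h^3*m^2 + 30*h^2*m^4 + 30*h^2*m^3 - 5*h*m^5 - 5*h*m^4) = -180*h^5*m - 180*h^5 - 180*h^4*m^2 - 180*h^4*m + 35*h^3*m^3 + 35*h^3*m^2 + 30*h^2*m^4 + 30*h^2*m^3 - 2*h^2*m^2 - 2*h^2*m - 5*h*m^5 - 5*h*m^4 + h*m^3 + h*m^2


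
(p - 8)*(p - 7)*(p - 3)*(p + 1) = p^4 - 17*p^3 + 83*p^2 - 67*p - 168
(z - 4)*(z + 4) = z^2 - 16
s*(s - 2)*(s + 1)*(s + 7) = s^4 + 6*s^3 - 9*s^2 - 14*s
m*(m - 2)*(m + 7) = m^3 + 5*m^2 - 14*m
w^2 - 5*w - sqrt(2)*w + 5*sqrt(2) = (w - 5)*(w - sqrt(2))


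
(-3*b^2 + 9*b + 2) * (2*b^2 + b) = -6*b^4 + 15*b^3 + 13*b^2 + 2*b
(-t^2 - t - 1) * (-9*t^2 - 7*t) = 9*t^4 + 16*t^3 + 16*t^2 + 7*t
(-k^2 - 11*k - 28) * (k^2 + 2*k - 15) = -k^4 - 13*k^3 - 35*k^2 + 109*k + 420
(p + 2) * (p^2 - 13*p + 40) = p^3 - 11*p^2 + 14*p + 80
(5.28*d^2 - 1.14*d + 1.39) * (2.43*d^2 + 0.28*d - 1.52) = 12.8304*d^4 - 1.2918*d^3 - 4.9671*d^2 + 2.122*d - 2.1128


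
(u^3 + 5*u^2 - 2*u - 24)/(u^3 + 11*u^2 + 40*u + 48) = (u - 2)/(u + 4)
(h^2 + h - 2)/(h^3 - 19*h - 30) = (h - 1)/(h^2 - 2*h - 15)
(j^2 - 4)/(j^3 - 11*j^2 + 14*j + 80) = (j - 2)/(j^2 - 13*j + 40)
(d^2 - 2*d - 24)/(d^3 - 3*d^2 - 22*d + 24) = 1/(d - 1)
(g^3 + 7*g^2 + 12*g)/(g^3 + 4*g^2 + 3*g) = (g + 4)/(g + 1)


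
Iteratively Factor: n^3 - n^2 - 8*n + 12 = (n - 2)*(n^2 + n - 6) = (n - 2)^2*(n + 3)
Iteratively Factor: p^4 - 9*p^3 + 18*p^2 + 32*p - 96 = (p - 4)*(p^3 - 5*p^2 - 2*p + 24) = (p - 4)^2*(p^2 - p - 6) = (p - 4)^2*(p - 3)*(p + 2)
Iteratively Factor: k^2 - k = (k - 1)*(k)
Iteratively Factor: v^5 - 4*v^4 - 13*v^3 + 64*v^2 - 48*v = (v + 4)*(v^4 - 8*v^3 + 19*v^2 - 12*v) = v*(v + 4)*(v^3 - 8*v^2 + 19*v - 12) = v*(v - 1)*(v + 4)*(v^2 - 7*v + 12) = v*(v - 4)*(v - 1)*(v + 4)*(v - 3)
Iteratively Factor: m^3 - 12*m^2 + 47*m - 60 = (m - 3)*(m^2 - 9*m + 20) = (m - 4)*(m - 3)*(m - 5)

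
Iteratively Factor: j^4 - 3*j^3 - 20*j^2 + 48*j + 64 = (j - 4)*(j^3 + j^2 - 16*j - 16) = (j - 4)*(j + 1)*(j^2 - 16) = (j - 4)^2*(j + 1)*(j + 4)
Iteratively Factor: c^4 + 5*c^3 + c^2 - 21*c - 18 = (c + 3)*(c^3 + 2*c^2 - 5*c - 6) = (c - 2)*(c + 3)*(c^2 + 4*c + 3) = (c - 2)*(c + 3)^2*(c + 1)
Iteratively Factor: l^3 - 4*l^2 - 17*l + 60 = (l - 3)*(l^2 - l - 20) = (l - 5)*(l - 3)*(l + 4)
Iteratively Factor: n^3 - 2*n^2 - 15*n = (n - 5)*(n^2 + 3*n) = n*(n - 5)*(n + 3)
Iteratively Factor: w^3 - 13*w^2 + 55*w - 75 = (w - 5)*(w^2 - 8*w + 15) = (w - 5)*(w - 3)*(w - 5)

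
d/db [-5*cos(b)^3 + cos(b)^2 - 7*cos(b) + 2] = (15*cos(b)^2 - 2*cos(b) + 7)*sin(b)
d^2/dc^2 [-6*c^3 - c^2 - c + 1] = -36*c - 2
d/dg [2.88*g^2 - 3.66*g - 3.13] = 5.76*g - 3.66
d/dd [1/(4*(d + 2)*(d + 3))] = (-2*d - 5)/(4*(d^4 + 10*d^3 + 37*d^2 + 60*d + 36))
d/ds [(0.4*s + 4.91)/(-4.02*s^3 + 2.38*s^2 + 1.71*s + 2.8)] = (3.216*s^3 + 58.2626*s^2 - 23.3716*s - 7.2761)/(16.1604*s^6 - 19.1352*s^5 - 8.084*s^4 - 14.3724*s^3 + 16.2521*s^2 + 9.576*s + 7.84)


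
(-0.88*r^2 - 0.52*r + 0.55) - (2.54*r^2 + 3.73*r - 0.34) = -3.42*r^2 - 4.25*r + 0.89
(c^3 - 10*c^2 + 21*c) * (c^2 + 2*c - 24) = c^5 - 8*c^4 - 23*c^3 + 282*c^2 - 504*c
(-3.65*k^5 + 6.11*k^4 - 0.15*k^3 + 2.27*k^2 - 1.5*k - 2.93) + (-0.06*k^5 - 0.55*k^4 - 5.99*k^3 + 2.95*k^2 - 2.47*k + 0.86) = -3.71*k^5 + 5.56*k^4 - 6.14*k^3 + 5.22*k^2 - 3.97*k - 2.07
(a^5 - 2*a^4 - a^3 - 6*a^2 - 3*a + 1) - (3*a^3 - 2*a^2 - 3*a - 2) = a^5 - 2*a^4 - 4*a^3 - 4*a^2 + 3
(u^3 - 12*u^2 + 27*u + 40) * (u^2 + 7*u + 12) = u^5 - 5*u^4 - 45*u^3 + 85*u^2 + 604*u + 480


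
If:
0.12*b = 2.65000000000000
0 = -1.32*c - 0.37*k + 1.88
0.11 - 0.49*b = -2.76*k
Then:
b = 22.08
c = 0.34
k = 3.88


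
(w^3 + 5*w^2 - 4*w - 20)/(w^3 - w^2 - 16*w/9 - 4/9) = 9*(w^2 + 7*w + 10)/(9*w^2 + 9*w + 2)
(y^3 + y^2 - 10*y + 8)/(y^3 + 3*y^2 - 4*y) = (y - 2)/y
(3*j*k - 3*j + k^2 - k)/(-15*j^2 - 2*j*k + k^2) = (1 - k)/(5*j - k)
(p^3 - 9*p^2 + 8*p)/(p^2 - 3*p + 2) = p*(p - 8)/(p - 2)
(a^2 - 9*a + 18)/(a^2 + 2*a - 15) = (a - 6)/(a + 5)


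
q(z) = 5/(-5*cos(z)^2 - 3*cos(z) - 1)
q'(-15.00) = -5.79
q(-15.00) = -3.11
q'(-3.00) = -0.57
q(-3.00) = -1.71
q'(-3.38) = 1.01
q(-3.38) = -1.78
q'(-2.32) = -8.57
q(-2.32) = -3.92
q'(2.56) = 3.74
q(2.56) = -2.52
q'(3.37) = -0.96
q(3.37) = -1.77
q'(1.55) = -14.15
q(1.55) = -4.70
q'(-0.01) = 0.01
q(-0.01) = -0.56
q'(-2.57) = -3.61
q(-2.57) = -2.48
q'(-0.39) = 0.36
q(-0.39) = -0.62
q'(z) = 5*(-10*sin(z)*cos(z) - 3*sin(z))/(-5*cos(z)^2 - 3*cos(z) - 1)^2 = -5*(10*cos(z) + 3)*sin(z)/(5*cos(z)^2 + 3*cos(z) + 1)^2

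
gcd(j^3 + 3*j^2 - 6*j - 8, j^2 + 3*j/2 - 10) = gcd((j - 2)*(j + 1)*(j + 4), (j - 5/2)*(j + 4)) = j + 4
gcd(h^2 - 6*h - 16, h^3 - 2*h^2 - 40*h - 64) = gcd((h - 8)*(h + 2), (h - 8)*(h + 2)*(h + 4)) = h^2 - 6*h - 16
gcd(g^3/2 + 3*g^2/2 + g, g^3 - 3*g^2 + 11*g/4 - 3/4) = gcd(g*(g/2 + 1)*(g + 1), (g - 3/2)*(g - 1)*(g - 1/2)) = 1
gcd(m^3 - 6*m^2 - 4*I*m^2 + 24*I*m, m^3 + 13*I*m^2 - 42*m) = m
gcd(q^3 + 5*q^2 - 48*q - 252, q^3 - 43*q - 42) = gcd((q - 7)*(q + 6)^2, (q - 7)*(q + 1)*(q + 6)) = q^2 - q - 42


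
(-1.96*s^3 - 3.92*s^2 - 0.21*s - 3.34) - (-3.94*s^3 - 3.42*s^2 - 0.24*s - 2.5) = 1.98*s^3 - 0.5*s^2 + 0.03*s - 0.84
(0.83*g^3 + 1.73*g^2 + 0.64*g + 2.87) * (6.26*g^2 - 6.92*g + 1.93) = 5.1958*g^5 + 5.0862*g^4 - 6.3633*g^3 + 16.8763*g^2 - 18.6252*g + 5.5391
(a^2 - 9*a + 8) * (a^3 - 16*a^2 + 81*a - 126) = a^5 - 25*a^4 + 233*a^3 - 983*a^2 + 1782*a - 1008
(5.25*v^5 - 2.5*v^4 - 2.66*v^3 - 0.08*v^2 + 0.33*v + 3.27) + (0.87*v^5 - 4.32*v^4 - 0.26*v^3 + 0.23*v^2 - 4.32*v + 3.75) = 6.12*v^5 - 6.82*v^4 - 2.92*v^3 + 0.15*v^2 - 3.99*v + 7.02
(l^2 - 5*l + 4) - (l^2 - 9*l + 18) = 4*l - 14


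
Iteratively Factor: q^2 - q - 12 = (q - 4)*(q + 3)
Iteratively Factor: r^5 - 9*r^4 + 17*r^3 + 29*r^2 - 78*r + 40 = (r - 4)*(r^4 - 5*r^3 - 3*r^2 + 17*r - 10) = (r - 4)*(r - 1)*(r^3 - 4*r^2 - 7*r + 10) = (r - 4)*(r - 1)^2*(r^2 - 3*r - 10) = (r - 4)*(r - 1)^2*(r + 2)*(r - 5)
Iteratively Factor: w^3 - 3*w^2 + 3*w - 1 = (w - 1)*(w^2 - 2*w + 1) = (w - 1)^2*(w - 1)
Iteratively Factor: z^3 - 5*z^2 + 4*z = (z - 1)*(z^2 - 4*z) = z*(z - 1)*(z - 4)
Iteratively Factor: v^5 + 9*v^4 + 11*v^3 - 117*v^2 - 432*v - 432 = (v + 4)*(v^4 + 5*v^3 - 9*v^2 - 81*v - 108) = (v - 4)*(v + 4)*(v^3 + 9*v^2 + 27*v + 27) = (v - 4)*(v + 3)*(v + 4)*(v^2 + 6*v + 9) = (v - 4)*(v + 3)^2*(v + 4)*(v + 3)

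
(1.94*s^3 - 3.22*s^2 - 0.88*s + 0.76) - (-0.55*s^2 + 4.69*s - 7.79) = 1.94*s^3 - 2.67*s^2 - 5.57*s + 8.55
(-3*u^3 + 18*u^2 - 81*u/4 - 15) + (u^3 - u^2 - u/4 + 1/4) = -2*u^3 + 17*u^2 - 41*u/2 - 59/4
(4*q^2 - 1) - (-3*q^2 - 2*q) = 7*q^2 + 2*q - 1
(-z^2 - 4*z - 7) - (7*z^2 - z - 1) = -8*z^2 - 3*z - 6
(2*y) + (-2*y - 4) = -4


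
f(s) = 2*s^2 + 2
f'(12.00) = 48.00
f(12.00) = 290.00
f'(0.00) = 0.00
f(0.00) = 2.00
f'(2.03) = 8.12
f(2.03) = 10.24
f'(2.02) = 8.08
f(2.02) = 10.16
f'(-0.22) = -0.88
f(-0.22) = 2.10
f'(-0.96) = -3.84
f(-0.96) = 3.84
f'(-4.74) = -18.96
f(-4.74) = 46.94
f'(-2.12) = -8.48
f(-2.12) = 10.99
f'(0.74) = 2.96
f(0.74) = 3.10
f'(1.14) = 4.56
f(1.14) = 4.60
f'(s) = 4*s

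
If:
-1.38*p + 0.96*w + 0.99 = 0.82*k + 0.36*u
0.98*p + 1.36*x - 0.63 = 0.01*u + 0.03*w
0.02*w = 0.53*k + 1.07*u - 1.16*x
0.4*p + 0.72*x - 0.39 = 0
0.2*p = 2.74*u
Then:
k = 1.86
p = -0.50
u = -0.04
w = -0.17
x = 0.82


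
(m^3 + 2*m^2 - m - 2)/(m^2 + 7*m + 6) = (m^2 + m - 2)/(m + 6)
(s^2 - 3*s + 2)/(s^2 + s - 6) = (s - 1)/(s + 3)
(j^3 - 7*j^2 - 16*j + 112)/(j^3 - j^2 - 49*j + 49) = (j^2 - 16)/(j^2 + 6*j - 7)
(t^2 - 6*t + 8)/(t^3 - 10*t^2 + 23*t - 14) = (t - 4)/(t^2 - 8*t + 7)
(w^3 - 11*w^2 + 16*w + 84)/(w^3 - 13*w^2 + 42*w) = (w + 2)/w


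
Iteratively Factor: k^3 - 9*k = (k + 3)*(k^2 - 3*k) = k*(k + 3)*(k - 3)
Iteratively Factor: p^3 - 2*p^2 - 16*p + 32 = (p - 4)*(p^2 + 2*p - 8) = (p - 4)*(p - 2)*(p + 4)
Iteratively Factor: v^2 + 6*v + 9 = (v + 3)*(v + 3)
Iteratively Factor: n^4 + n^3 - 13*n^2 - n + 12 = (n - 3)*(n^3 + 4*n^2 - n - 4) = (n - 3)*(n + 4)*(n^2 - 1) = (n - 3)*(n - 1)*(n + 4)*(n + 1)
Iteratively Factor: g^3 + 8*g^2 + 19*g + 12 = (g + 3)*(g^2 + 5*g + 4) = (g + 1)*(g + 3)*(g + 4)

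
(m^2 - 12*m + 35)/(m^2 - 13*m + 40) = (m - 7)/(m - 8)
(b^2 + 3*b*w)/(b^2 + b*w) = (b + 3*w)/(b + w)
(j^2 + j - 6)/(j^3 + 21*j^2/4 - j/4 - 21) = 4*(j - 2)/(4*j^2 + 9*j - 28)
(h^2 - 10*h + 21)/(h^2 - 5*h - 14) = (h - 3)/(h + 2)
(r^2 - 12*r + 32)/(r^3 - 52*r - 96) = (r - 4)/(r^2 + 8*r + 12)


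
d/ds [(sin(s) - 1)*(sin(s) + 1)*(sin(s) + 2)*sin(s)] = 2*(2*sin(s)^3 + 3*sin(s)^2 - sin(s) - 1)*cos(s)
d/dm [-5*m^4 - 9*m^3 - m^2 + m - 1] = -20*m^3 - 27*m^2 - 2*m + 1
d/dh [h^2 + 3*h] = 2*h + 3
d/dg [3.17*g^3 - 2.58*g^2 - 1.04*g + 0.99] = 9.51*g^2 - 5.16*g - 1.04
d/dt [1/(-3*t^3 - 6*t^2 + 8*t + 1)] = (9*t^2 + 12*t - 8)/(3*t^3 + 6*t^2 - 8*t - 1)^2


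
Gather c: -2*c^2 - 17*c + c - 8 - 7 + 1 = -2*c^2 - 16*c - 14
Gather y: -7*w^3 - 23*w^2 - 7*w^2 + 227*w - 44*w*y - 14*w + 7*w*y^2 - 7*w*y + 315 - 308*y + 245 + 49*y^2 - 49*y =-7*w^3 - 30*w^2 + 213*w + y^2*(7*w + 49) + y*(-51*w - 357) + 560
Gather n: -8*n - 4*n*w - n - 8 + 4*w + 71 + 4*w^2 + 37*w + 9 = n*(-4*w - 9) + 4*w^2 + 41*w + 72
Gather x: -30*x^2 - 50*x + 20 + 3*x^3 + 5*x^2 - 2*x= 3*x^3 - 25*x^2 - 52*x + 20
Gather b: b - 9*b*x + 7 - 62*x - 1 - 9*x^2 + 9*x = b*(1 - 9*x) - 9*x^2 - 53*x + 6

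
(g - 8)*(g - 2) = g^2 - 10*g + 16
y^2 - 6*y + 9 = (y - 3)^2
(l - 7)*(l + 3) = l^2 - 4*l - 21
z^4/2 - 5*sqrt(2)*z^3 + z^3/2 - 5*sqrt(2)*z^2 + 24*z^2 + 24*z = z*(z/2 + 1/2)*(z - 6*sqrt(2))*(z - 4*sqrt(2))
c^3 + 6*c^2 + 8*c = c*(c + 2)*(c + 4)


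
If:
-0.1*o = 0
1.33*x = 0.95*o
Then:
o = 0.00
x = 0.00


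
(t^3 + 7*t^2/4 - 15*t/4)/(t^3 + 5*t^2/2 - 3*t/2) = (4*t - 5)/(2*(2*t - 1))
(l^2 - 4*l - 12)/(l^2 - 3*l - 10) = (l - 6)/(l - 5)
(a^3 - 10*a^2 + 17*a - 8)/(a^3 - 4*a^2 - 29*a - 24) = (a^2 - 2*a + 1)/(a^2 + 4*a + 3)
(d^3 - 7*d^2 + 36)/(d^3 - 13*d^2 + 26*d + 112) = (d^2 - 9*d + 18)/(d^2 - 15*d + 56)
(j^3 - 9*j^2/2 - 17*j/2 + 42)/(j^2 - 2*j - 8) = (2*j^2 - j - 21)/(2*(j + 2))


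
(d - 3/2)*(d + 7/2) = d^2 + 2*d - 21/4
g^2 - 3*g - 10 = (g - 5)*(g + 2)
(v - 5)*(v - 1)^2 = v^3 - 7*v^2 + 11*v - 5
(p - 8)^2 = p^2 - 16*p + 64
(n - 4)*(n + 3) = n^2 - n - 12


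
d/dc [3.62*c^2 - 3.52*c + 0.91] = 7.24*c - 3.52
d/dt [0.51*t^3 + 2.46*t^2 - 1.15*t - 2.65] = 1.53*t^2 + 4.92*t - 1.15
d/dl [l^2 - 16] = 2*l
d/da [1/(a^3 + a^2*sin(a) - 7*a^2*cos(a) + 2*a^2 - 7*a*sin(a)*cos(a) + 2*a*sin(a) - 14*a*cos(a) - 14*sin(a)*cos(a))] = (-7*a^2*sin(a) - a^2*cos(a) - 3*a^2 - 16*a*sin(a) + 12*a*cos(a) + 7*a*cos(2*a) - 4*a - 2*sin(a) + 7*sin(2*a)/2 + 14*cos(a) + 14*cos(2*a))/((a + 2)^2*(a + sin(a))^2*(a - 7*cos(a))^2)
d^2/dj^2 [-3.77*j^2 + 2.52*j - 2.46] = -7.54000000000000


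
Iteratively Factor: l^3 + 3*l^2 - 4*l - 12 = (l - 2)*(l^2 + 5*l + 6) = (l - 2)*(l + 2)*(l + 3)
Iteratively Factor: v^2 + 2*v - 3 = (v + 3)*(v - 1)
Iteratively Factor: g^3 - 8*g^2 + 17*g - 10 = (g - 5)*(g^2 - 3*g + 2) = (g - 5)*(g - 2)*(g - 1)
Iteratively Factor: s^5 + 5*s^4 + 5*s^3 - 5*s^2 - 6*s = (s + 1)*(s^4 + 4*s^3 + s^2 - 6*s) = (s + 1)*(s + 3)*(s^3 + s^2 - 2*s) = (s + 1)*(s + 2)*(s + 3)*(s^2 - s) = s*(s + 1)*(s + 2)*(s + 3)*(s - 1)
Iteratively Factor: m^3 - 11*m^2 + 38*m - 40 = (m - 5)*(m^2 - 6*m + 8) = (m - 5)*(m - 2)*(m - 4)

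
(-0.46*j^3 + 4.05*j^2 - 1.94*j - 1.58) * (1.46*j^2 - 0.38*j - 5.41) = -0.6716*j^5 + 6.0878*j^4 - 1.8828*j^3 - 23.4801*j^2 + 11.0958*j + 8.5478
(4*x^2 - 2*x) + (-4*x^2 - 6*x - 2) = -8*x - 2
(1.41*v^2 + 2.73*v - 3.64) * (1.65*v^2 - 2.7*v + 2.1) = 2.3265*v^4 + 0.6975*v^3 - 10.416*v^2 + 15.561*v - 7.644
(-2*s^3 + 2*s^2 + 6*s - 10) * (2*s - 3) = -4*s^4 + 10*s^3 + 6*s^2 - 38*s + 30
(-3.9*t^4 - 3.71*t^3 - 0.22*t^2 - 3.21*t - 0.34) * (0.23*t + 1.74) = -0.897*t^5 - 7.6393*t^4 - 6.506*t^3 - 1.1211*t^2 - 5.6636*t - 0.5916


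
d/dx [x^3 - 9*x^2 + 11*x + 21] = 3*x^2 - 18*x + 11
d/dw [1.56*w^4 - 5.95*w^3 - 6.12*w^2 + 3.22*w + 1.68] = 6.24*w^3 - 17.85*w^2 - 12.24*w + 3.22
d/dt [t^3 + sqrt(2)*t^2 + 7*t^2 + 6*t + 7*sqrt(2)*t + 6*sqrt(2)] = 3*t^2 + 2*sqrt(2)*t + 14*t + 6 + 7*sqrt(2)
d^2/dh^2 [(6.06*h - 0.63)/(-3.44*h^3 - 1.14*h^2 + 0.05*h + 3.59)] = (-430.269696*h^5 - 53.12736*h^4 + 21.693936*h^3 - 893.800584*h^2 - 102.340908*h + 7.335366)/(40.707584*h^9 + 40.470912*h^8 + 11.636832*h^7 - 127.142808*h^6 - 84.640404*h^5 - 10.283262*h^4 + 134.232847*h^3 + 44.050377*h^2 - 1.933215*h - 46.268279)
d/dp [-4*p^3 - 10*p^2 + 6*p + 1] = -12*p^2 - 20*p + 6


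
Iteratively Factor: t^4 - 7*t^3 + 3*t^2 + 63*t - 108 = (t + 3)*(t^3 - 10*t^2 + 33*t - 36) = (t - 4)*(t + 3)*(t^2 - 6*t + 9) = (t - 4)*(t - 3)*(t + 3)*(t - 3)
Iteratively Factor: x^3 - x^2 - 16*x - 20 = (x + 2)*(x^2 - 3*x - 10) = (x + 2)^2*(x - 5)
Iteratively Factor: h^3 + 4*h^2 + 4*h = (h)*(h^2 + 4*h + 4) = h*(h + 2)*(h + 2)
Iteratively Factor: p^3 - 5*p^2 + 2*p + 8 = (p - 2)*(p^2 - 3*p - 4) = (p - 4)*(p - 2)*(p + 1)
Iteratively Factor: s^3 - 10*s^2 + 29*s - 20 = (s - 5)*(s^2 - 5*s + 4) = (s - 5)*(s - 4)*(s - 1)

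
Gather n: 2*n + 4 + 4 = 2*n + 8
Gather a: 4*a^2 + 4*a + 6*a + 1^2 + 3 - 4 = 4*a^2 + 10*a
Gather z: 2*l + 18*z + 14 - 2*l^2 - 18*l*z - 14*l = -2*l^2 - 12*l + z*(18 - 18*l) + 14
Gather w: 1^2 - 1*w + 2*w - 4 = w - 3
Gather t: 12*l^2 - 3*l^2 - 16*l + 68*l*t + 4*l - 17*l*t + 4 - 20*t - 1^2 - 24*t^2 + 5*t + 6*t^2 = 9*l^2 - 12*l - 18*t^2 + t*(51*l - 15) + 3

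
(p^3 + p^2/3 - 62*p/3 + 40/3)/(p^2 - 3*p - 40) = (3*p^2 - 14*p + 8)/(3*(p - 8))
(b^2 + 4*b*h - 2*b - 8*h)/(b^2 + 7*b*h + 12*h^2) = (b - 2)/(b + 3*h)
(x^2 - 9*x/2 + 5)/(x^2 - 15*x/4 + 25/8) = 4*(x - 2)/(4*x - 5)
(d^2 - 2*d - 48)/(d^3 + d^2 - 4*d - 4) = (d^2 - 2*d - 48)/(d^3 + d^2 - 4*d - 4)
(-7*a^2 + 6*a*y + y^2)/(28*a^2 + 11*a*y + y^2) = (-a + y)/(4*a + y)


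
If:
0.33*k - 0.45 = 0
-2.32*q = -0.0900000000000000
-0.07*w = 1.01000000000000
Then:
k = 1.36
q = 0.04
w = -14.43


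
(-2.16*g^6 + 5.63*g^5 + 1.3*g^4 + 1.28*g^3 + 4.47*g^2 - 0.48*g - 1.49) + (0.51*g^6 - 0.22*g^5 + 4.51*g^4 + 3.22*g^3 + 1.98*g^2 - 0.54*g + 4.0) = -1.65*g^6 + 5.41*g^5 + 5.81*g^4 + 4.5*g^3 + 6.45*g^2 - 1.02*g + 2.51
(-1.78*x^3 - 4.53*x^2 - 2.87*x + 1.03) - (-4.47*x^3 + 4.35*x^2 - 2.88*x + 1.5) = 2.69*x^3 - 8.88*x^2 + 0.00999999999999979*x - 0.47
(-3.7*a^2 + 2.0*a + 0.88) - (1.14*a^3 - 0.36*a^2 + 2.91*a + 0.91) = -1.14*a^3 - 3.34*a^2 - 0.91*a - 0.03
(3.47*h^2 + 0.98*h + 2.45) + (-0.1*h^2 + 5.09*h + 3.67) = 3.37*h^2 + 6.07*h + 6.12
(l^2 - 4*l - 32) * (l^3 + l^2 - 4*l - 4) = l^5 - 3*l^4 - 40*l^3 - 20*l^2 + 144*l + 128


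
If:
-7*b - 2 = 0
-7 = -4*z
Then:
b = -2/7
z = 7/4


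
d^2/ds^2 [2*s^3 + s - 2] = 12*s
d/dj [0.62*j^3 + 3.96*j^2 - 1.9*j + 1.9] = 1.86*j^2 + 7.92*j - 1.9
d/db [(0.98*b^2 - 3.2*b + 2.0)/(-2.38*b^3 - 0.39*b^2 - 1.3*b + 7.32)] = (2.3324*b^4 - 15.232*b^3 + 11.758*b^2 + 15.9072*b - 20.824)/(5.6644*b^6 + 1.8564*b^5 + 6.3401*b^4 - 33.8292*b^3 - 4.0196*b^2 - 19.032*b + 53.5824)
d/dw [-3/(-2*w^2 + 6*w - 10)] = 3*(3 - 2*w)/(2*(w^2 - 3*w + 5)^2)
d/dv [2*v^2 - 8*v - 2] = 4*v - 8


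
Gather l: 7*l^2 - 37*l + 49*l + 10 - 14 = 7*l^2 + 12*l - 4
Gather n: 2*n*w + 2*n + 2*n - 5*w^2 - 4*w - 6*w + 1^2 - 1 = n*(2*w + 4) - 5*w^2 - 10*w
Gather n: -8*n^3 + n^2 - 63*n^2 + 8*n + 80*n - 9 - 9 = -8*n^3 - 62*n^2 + 88*n - 18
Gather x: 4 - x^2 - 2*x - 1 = -x^2 - 2*x + 3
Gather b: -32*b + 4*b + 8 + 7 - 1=14 - 28*b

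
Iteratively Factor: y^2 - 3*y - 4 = (y + 1)*(y - 4)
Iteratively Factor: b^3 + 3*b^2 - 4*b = (b)*(b^2 + 3*b - 4) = b*(b + 4)*(b - 1)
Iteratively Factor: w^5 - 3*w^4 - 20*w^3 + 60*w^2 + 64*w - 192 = (w + 2)*(w^4 - 5*w^3 - 10*w^2 + 80*w - 96) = (w - 4)*(w + 2)*(w^3 - w^2 - 14*w + 24) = (w - 4)*(w - 3)*(w + 2)*(w^2 + 2*w - 8) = (w - 4)*(w - 3)*(w - 2)*(w + 2)*(w + 4)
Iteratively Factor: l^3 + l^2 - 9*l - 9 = (l + 3)*(l^2 - 2*l - 3) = (l - 3)*(l + 3)*(l + 1)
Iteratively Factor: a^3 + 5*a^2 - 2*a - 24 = (a + 4)*(a^2 + a - 6) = (a - 2)*(a + 4)*(a + 3)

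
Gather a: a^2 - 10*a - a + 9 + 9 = a^2 - 11*a + 18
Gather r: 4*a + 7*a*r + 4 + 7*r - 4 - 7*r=7*a*r + 4*a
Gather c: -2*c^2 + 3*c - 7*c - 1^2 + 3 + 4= -2*c^2 - 4*c + 6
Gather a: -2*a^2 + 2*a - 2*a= -2*a^2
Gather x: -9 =-9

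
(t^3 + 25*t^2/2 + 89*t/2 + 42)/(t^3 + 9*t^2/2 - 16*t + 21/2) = (2*t^2 + 11*t + 12)/(2*t^2 - 5*t + 3)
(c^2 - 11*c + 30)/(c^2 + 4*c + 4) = (c^2 - 11*c + 30)/(c^2 + 4*c + 4)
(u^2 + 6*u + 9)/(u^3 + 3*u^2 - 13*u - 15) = (u^2 + 6*u + 9)/(u^3 + 3*u^2 - 13*u - 15)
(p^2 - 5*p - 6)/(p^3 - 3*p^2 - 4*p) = (p - 6)/(p*(p - 4))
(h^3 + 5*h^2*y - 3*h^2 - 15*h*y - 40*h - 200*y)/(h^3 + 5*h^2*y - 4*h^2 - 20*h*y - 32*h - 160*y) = (h + 5)/(h + 4)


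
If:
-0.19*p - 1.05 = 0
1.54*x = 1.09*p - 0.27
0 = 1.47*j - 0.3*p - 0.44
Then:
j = -0.83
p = -5.53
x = -4.09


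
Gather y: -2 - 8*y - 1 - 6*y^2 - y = -6*y^2 - 9*y - 3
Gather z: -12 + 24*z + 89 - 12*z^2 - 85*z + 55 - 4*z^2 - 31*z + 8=-16*z^2 - 92*z + 140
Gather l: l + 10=l + 10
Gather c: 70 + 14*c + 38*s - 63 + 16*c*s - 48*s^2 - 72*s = c*(16*s + 14) - 48*s^2 - 34*s + 7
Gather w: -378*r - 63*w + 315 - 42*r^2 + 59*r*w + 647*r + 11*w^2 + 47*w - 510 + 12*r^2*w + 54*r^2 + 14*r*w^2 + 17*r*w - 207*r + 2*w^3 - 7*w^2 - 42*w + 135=12*r^2 + 62*r + 2*w^3 + w^2*(14*r + 4) + w*(12*r^2 + 76*r - 58) - 60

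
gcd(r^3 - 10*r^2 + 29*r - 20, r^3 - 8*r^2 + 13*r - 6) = r - 1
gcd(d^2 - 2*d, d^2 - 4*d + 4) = d - 2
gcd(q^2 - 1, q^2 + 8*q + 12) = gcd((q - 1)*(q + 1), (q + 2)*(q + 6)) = 1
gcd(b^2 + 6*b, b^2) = b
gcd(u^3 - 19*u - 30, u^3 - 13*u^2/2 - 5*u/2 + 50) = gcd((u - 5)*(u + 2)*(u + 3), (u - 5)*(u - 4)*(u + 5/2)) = u - 5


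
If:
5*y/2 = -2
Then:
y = -4/5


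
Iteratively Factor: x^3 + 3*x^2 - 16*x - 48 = (x + 3)*(x^2 - 16) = (x + 3)*(x + 4)*(x - 4)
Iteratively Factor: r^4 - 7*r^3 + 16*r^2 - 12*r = (r)*(r^3 - 7*r^2 + 16*r - 12) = r*(r - 2)*(r^2 - 5*r + 6) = r*(r - 3)*(r - 2)*(r - 2)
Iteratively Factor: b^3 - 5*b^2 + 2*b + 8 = (b + 1)*(b^2 - 6*b + 8) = (b - 4)*(b + 1)*(b - 2)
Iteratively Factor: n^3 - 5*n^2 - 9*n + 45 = (n + 3)*(n^2 - 8*n + 15) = (n - 5)*(n + 3)*(n - 3)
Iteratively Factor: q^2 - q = (q)*(q - 1)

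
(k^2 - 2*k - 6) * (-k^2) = -k^4 + 2*k^3 + 6*k^2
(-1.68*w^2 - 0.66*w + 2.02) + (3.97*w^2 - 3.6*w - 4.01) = 2.29*w^2 - 4.26*w - 1.99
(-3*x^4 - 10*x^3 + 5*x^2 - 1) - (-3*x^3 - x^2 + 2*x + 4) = -3*x^4 - 7*x^3 + 6*x^2 - 2*x - 5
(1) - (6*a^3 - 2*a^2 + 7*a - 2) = -6*a^3 + 2*a^2 - 7*a + 3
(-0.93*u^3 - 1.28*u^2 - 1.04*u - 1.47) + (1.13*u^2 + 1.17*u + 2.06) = -0.93*u^3 - 0.15*u^2 + 0.13*u + 0.59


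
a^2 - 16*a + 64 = (a - 8)^2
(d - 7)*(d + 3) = d^2 - 4*d - 21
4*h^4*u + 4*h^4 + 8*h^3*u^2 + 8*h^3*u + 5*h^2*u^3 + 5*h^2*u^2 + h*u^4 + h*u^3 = (h + u)*(2*h + u)^2*(h*u + h)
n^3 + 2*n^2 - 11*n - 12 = (n - 3)*(n + 1)*(n + 4)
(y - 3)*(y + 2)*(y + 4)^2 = y^4 + 7*y^3 + 2*y^2 - 64*y - 96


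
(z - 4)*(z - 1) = z^2 - 5*z + 4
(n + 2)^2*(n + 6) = n^3 + 10*n^2 + 28*n + 24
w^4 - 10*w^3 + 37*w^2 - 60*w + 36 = (w - 3)^2*(w - 2)^2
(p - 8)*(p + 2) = p^2 - 6*p - 16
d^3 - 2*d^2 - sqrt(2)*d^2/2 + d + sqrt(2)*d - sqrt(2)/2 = (d - 1)^2*(d - sqrt(2)/2)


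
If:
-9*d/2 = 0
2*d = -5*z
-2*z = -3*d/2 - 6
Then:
No Solution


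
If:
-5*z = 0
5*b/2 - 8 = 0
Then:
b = 16/5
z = 0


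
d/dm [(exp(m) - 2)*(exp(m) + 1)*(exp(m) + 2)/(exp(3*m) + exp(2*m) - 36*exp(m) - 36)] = -64*exp(2*m)/(exp(4*m) - 72*exp(2*m) + 1296)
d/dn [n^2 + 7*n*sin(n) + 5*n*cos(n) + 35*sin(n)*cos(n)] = -5*n*sin(n) + 7*n*cos(n) + 2*n + 7*sin(n) + 5*cos(n) + 35*cos(2*n)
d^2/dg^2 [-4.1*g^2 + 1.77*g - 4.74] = -8.20000000000000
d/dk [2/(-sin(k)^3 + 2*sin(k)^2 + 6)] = 2*(3*sin(k) - 4)*sin(k)*cos(k)/(sin(k)^3 - 2*sin(k)^2 - 6)^2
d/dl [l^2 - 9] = 2*l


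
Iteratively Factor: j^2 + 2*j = (j + 2)*(j)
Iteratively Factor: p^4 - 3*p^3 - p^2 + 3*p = (p + 1)*(p^3 - 4*p^2 + 3*p) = (p - 3)*(p + 1)*(p^2 - p) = p*(p - 3)*(p + 1)*(p - 1)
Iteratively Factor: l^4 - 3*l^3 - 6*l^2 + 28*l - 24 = (l - 2)*(l^3 - l^2 - 8*l + 12) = (l - 2)^2*(l^2 + l - 6) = (l - 2)^3*(l + 3)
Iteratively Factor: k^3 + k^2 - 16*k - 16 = (k - 4)*(k^2 + 5*k + 4) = (k - 4)*(k + 1)*(k + 4)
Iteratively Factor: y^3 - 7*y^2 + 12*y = (y - 3)*(y^2 - 4*y) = (y - 4)*(y - 3)*(y)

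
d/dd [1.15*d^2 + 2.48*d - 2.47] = 2.3*d + 2.48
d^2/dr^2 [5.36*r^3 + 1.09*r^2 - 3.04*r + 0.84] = 32.16*r + 2.18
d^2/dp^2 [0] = 0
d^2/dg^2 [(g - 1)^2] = 2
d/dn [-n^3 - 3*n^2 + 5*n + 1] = -3*n^2 - 6*n + 5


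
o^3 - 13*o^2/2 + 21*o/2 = o*(o - 7/2)*(o - 3)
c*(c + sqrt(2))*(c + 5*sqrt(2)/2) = c^3 + 7*sqrt(2)*c^2/2 + 5*c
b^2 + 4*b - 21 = (b - 3)*(b + 7)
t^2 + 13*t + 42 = (t + 6)*(t + 7)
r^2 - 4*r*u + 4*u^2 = (r - 2*u)^2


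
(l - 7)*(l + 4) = l^2 - 3*l - 28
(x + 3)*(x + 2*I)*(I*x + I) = I*x^3 - 2*x^2 + 4*I*x^2 - 8*x + 3*I*x - 6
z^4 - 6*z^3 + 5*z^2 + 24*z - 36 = (z - 3)^2*(z - 2)*(z + 2)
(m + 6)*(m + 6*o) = m^2 + 6*m*o + 6*m + 36*o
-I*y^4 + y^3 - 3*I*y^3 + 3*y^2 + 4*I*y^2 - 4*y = y*(y - 1)*(y + 4)*(-I*y + 1)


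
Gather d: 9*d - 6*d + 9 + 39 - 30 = 3*d + 18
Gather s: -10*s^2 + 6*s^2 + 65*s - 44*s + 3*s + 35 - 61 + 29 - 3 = -4*s^2 + 24*s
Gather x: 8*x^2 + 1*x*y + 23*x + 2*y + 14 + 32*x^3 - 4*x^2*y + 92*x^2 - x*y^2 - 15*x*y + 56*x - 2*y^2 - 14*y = 32*x^3 + x^2*(100 - 4*y) + x*(-y^2 - 14*y + 79) - 2*y^2 - 12*y + 14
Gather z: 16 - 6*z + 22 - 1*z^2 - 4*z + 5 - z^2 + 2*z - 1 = -2*z^2 - 8*z + 42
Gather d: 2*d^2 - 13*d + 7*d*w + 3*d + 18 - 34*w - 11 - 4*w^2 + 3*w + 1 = 2*d^2 + d*(7*w - 10) - 4*w^2 - 31*w + 8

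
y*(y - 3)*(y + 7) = y^3 + 4*y^2 - 21*y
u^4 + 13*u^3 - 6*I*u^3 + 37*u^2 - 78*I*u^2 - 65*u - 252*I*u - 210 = (u + 6)*(u + 7)*(u - 5*I)*(u - I)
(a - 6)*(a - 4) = a^2 - 10*a + 24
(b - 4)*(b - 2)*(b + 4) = b^3 - 2*b^2 - 16*b + 32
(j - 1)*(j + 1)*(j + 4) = j^3 + 4*j^2 - j - 4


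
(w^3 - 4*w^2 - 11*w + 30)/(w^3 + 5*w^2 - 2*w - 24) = (w - 5)/(w + 4)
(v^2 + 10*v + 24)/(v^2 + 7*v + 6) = (v + 4)/(v + 1)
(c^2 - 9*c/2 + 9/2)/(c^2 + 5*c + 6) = (2*c^2 - 9*c + 9)/(2*(c^2 + 5*c + 6))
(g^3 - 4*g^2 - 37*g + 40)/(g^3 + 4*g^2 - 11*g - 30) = (g^2 - 9*g + 8)/(g^2 - g - 6)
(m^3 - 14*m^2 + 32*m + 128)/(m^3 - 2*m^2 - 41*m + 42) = (m^3 - 14*m^2 + 32*m + 128)/(m^3 - 2*m^2 - 41*m + 42)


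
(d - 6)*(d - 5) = d^2 - 11*d + 30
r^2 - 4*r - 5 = (r - 5)*(r + 1)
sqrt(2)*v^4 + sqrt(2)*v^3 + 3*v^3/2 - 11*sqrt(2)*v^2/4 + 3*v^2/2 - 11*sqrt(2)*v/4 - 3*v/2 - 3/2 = (v + 1)*(v - sqrt(2))*(v + 3*sqrt(2)/2)*(sqrt(2)*v + 1/2)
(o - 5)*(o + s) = o^2 + o*s - 5*o - 5*s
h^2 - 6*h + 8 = (h - 4)*(h - 2)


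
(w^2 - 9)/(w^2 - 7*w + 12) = (w + 3)/(w - 4)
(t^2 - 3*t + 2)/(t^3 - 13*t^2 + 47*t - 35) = (t - 2)/(t^2 - 12*t + 35)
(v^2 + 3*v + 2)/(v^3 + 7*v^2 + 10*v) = (v + 1)/(v*(v + 5))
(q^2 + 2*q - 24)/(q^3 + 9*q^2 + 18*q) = (q - 4)/(q*(q + 3))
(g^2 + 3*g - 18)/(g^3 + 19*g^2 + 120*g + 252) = (g - 3)/(g^2 + 13*g + 42)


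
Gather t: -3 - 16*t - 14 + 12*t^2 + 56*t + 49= 12*t^2 + 40*t + 32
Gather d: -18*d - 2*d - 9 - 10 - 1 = -20*d - 20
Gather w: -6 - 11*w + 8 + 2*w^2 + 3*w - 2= 2*w^2 - 8*w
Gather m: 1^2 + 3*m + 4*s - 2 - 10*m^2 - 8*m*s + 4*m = -10*m^2 + m*(7 - 8*s) + 4*s - 1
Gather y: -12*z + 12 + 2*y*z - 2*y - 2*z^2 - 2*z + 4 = y*(2*z - 2) - 2*z^2 - 14*z + 16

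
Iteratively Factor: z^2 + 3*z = (z + 3)*(z)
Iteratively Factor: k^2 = (k)*(k)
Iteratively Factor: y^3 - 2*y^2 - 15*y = (y + 3)*(y^2 - 5*y) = y*(y + 3)*(y - 5)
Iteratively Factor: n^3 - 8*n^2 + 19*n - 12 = (n - 3)*(n^2 - 5*n + 4) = (n - 4)*(n - 3)*(n - 1)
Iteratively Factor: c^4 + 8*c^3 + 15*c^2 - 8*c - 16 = (c + 4)*(c^3 + 4*c^2 - c - 4) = (c - 1)*(c + 4)*(c^2 + 5*c + 4) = (c - 1)*(c + 1)*(c + 4)*(c + 4)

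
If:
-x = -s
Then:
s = x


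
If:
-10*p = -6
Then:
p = 3/5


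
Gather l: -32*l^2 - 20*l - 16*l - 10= -32*l^2 - 36*l - 10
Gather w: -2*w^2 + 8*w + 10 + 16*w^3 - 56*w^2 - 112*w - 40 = 16*w^3 - 58*w^2 - 104*w - 30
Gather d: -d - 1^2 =-d - 1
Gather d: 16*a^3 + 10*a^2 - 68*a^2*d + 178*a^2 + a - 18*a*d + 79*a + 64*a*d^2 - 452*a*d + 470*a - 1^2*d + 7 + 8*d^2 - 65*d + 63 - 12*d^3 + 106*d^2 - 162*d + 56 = 16*a^3 + 188*a^2 + 550*a - 12*d^3 + d^2*(64*a + 114) + d*(-68*a^2 - 470*a - 228) + 126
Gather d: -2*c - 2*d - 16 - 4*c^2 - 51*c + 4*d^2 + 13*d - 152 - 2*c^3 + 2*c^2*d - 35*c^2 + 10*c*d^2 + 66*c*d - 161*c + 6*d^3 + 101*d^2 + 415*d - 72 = -2*c^3 - 39*c^2 - 214*c + 6*d^3 + d^2*(10*c + 105) + d*(2*c^2 + 66*c + 426) - 240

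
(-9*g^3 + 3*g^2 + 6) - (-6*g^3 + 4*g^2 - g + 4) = -3*g^3 - g^2 + g + 2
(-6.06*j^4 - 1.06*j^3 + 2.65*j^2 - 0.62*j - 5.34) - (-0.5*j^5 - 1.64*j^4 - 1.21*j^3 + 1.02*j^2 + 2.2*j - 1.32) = 0.5*j^5 - 4.42*j^4 + 0.15*j^3 + 1.63*j^2 - 2.82*j - 4.02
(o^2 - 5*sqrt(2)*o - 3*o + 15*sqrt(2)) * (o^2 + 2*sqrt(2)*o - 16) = o^4 - 3*sqrt(2)*o^3 - 3*o^3 - 36*o^2 + 9*sqrt(2)*o^2 + 108*o + 80*sqrt(2)*o - 240*sqrt(2)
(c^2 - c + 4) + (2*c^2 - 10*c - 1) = 3*c^2 - 11*c + 3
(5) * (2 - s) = 10 - 5*s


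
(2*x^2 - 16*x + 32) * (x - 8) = 2*x^3 - 32*x^2 + 160*x - 256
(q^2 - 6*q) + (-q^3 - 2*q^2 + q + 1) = -q^3 - q^2 - 5*q + 1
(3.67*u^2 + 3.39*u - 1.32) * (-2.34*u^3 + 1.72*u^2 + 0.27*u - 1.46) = -8.5878*u^5 - 1.6202*u^4 + 9.9105*u^3 - 6.7133*u^2 - 5.3058*u + 1.9272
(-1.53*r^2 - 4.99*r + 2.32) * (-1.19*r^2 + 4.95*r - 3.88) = 1.8207*r^4 - 1.6354*r^3 - 21.5249*r^2 + 30.8452*r - 9.0016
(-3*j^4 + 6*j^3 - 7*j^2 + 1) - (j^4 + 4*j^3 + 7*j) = -4*j^4 + 2*j^3 - 7*j^2 - 7*j + 1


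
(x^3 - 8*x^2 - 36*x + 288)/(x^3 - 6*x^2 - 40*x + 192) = (x - 6)/(x - 4)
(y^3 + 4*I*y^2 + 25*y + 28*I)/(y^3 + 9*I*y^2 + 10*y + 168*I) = (y + I)/(y + 6*I)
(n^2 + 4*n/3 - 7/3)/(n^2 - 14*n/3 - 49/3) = (n - 1)/(n - 7)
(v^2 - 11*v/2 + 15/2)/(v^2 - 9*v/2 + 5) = (v - 3)/(v - 2)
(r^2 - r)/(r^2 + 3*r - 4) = r/(r + 4)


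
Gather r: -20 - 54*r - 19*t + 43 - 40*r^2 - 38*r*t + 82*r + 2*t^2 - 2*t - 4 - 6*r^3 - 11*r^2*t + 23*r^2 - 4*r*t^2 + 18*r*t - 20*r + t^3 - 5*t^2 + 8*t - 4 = -6*r^3 + r^2*(-11*t - 17) + r*(-4*t^2 - 20*t + 8) + t^3 - 3*t^2 - 13*t + 15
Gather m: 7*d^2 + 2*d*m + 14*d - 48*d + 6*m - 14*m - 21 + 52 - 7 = 7*d^2 - 34*d + m*(2*d - 8) + 24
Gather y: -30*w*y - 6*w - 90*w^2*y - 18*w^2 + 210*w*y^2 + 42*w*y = -18*w^2 + 210*w*y^2 - 6*w + y*(-90*w^2 + 12*w)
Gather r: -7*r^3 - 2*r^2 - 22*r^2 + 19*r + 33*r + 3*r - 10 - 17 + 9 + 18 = -7*r^3 - 24*r^2 + 55*r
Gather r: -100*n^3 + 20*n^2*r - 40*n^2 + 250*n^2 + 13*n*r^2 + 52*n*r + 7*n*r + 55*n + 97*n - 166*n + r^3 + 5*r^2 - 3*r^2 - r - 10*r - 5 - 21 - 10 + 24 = -100*n^3 + 210*n^2 - 14*n + r^3 + r^2*(13*n + 2) + r*(20*n^2 + 59*n - 11) - 12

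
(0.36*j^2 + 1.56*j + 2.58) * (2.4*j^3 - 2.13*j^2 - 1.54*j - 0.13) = 0.864*j^5 + 2.9772*j^4 + 2.3148*j^3 - 7.9446*j^2 - 4.176*j - 0.3354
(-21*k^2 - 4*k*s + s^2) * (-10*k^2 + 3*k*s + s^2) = 210*k^4 - 23*k^3*s - 43*k^2*s^2 - k*s^3 + s^4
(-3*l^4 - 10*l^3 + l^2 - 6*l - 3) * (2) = -6*l^4 - 20*l^3 + 2*l^2 - 12*l - 6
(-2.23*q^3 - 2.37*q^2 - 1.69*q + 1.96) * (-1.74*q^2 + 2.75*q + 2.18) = 3.8802*q^5 - 2.0087*q^4 - 8.4383*q^3 - 13.2245*q^2 + 1.7058*q + 4.2728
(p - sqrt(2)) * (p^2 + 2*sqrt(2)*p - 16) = p^3 + sqrt(2)*p^2 - 20*p + 16*sqrt(2)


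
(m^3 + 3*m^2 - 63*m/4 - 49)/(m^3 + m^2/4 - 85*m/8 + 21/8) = 2*(2*m^2 - m - 28)/(4*m^2 - 13*m + 3)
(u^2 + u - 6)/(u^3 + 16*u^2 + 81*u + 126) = (u - 2)/(u^2 + 13*u + 42)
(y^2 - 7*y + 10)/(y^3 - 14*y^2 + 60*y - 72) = (y - 5)/(y^2 - 12*y + 36)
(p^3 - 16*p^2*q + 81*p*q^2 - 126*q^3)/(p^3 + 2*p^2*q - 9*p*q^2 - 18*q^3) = (p^2 - 13*p*q + 42*q^2)/(p^2 + 5*p*q + 6*q^2)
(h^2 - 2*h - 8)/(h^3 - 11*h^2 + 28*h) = (h + 2)/(h*(h - 7))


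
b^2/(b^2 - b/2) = 2*b/(2*b - 1)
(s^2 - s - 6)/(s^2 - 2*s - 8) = (s - 3)/(s - 4)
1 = 1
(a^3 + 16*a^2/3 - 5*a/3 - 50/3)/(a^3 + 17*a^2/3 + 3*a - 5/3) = (3*a^2 + a - 10)/(3*a^2 + 2*a - 1)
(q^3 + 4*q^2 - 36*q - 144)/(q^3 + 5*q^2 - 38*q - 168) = (q + 6)/(q + 7)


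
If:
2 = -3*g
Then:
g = -2/3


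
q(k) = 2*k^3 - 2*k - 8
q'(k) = 6*k^2 - 2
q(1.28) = -6.37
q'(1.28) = 7.83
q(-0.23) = -7.56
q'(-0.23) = -1.68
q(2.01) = 4.22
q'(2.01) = 22.24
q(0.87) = -8.42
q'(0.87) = 2.54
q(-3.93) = -121.54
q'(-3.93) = 90.67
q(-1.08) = -8.36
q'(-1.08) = 5.00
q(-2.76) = -44.53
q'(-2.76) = 43.71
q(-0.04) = -7.92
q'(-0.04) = -1.99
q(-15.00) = -6728.00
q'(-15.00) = 1348.00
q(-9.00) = -1448.00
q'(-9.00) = 484.00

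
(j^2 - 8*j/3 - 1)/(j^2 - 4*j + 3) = (j + 1/3)/(j - 1)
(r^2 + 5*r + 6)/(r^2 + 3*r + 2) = (r + 3)/(r + 1)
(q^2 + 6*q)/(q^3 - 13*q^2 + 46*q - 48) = q*(q + 6)/(q^3 - 13*q^2 + 46*q - 48)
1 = 1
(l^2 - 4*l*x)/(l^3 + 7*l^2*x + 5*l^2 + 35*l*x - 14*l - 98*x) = l*(l - 4*x)/(l^3 + 7*l^2*x + 5*l^2 + 35*l*x - 14*l - 98*x)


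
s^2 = s^2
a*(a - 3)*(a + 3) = a^3 - 9*a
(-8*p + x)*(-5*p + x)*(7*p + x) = 280*p^3 - 51*p^2*x - 6*p*x^2 + x^3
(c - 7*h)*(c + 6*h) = c^2 - c*h - 42*h^2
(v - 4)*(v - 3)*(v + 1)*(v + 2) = v^4 - 4*v^3 - 7*v^2 + 22*v + 24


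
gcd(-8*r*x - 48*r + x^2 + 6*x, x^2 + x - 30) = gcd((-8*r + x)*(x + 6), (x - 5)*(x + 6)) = x + 6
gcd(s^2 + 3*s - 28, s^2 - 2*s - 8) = s - 4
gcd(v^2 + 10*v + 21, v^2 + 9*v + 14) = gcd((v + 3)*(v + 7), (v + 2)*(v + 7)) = v + 7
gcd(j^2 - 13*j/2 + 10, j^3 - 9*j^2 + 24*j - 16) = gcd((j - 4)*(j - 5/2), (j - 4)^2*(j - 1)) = j - 4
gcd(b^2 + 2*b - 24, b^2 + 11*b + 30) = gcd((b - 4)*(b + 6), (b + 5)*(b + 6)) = b + 6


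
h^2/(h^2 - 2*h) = h/(h - 2)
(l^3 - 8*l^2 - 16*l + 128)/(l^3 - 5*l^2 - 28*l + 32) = (l - 4)/(l - 1)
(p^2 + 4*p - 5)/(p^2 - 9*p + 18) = (p^2 + 4*p - 5)/(p^2 - 9*p + 18)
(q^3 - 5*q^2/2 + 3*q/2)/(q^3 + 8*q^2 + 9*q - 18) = q*(2*q - 3)/(2*(q^2 + 9*q + 18))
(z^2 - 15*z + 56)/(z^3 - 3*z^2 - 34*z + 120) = (z^2 - 15*z + 56)/(z^3 - 3*z^2 - 34*z + 120)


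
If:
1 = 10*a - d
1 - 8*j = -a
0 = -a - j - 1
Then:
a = -1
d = -11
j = 0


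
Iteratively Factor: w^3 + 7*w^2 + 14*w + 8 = (w + 1)*(w^2 + 6*w + 8) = (w + 1)*(w + 2)*(w + 4)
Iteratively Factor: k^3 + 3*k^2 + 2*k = (k)*(k^2 + 3*k + 2) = k*(k + 1)*(k + 2)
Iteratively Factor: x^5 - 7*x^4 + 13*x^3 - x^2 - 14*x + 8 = (x - 4)*(x^4 - 3*x^3 + x^2 + 3*x - 2) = (x - 4)*(x - 1)*(x^3 - 2*x^2 - x + 2) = (x - 4)*(x - 1)^2*(x^2 - x - 2) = (x - 4)*(x - 1)^2*(x + 1)*(x - 2)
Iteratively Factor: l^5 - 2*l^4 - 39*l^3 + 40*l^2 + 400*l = (l - 5)*(l^4 + 3*l^3 - 24*l^2 - 80*l) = (l - 5)*(l + 4)*(l^3 - l^2 - 20*l) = (l - 5)^2*(l + 4)*(l^2 + 4*l) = (l - 5)^2*(l + 4)^2*(l)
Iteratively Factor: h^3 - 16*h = (h)*(h^2 - 16) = h*(h + 4)*(h - 4)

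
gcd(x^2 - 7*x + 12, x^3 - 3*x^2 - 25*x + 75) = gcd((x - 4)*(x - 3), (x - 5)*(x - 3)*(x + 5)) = x - 3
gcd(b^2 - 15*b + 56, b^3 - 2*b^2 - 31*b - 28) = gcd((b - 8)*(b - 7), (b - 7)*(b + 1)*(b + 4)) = b - 7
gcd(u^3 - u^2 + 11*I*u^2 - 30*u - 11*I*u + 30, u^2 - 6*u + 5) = u - 1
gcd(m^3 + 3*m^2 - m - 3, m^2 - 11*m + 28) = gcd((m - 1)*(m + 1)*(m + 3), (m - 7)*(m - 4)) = 1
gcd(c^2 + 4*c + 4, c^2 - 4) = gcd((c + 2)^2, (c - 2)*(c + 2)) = c + 2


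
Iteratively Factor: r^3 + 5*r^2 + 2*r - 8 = (r - 1)*(r^2 + 6*r + 8) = (r - 1)*(r + 2)*(r + 4)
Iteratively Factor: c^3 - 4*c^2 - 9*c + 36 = (c - 3)*(c^2 - c - 12) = (c - 3)*(c + 3)*(c - 4)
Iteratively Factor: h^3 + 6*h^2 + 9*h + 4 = (h + 4)*(h^2 + 2*h + 1) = (h + 1)*(h + 4)*(h + 1)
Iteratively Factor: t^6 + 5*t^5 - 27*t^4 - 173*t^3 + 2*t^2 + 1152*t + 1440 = (t + 2)*(t^5 + 3*t^4 - 33*t^3 - 107*t^2 + 216*t + 720) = (t - 3)*(t + 2)*(t^4 + 6*t^3 - 15*t^2 - 152*t - 240) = (t - 5)*(t - 3)*(t + 2)*(t^3 + 11*t^2 + 40*t + 48) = (t - 5)*(t - 3)*(t + 2)*(t + 4)*(t^2 + 7*t + 12) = (t - 5)*(t - 3)*(t + 2)*(t + 4)^2*(t + 3)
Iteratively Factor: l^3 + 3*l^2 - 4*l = (l - 1)*(l^2 + 4*l) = (l - 1)*(l + 4)*(l)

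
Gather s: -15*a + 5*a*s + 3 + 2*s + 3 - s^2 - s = -15*a - s^2 + s*(5*a + 1) + 6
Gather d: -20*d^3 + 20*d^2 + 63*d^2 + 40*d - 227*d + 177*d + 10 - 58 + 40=-20*d^3 + 83*d^2 - 10*d - 8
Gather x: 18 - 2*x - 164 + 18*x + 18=16*x - 128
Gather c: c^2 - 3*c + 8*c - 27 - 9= c^2 + 5*c - 36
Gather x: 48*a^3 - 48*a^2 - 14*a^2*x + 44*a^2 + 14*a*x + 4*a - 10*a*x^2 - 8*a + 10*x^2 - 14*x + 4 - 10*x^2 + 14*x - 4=48*a^3 - 4*a^2 - 10*a*x^2 - 4*a + x*(-14*a^2 + 14*a)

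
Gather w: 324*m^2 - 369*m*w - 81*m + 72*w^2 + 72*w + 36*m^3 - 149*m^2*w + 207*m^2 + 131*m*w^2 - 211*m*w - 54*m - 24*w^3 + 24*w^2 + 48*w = 36*m^3 + 531*m^2 - 135*m - 24*w^3 + w^2*(131*m + 96) + w*(-149*m^2 - 580*m + 120)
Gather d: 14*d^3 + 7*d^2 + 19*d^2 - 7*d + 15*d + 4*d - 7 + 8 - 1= 14*d^3 + 26*d^2 + 12*d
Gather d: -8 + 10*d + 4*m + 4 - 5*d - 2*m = 5*d + 2*m - 4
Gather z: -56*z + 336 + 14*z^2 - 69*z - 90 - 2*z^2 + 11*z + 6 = 12*z^2 - 114*z + 252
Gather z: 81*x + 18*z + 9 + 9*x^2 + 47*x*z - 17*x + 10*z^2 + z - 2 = 9*x^2 + 64*x + 10*z^2 + z*(47*x + 19) + 7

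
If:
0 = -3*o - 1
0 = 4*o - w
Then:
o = -1/3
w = -4/3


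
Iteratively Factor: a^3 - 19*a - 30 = (a + 3)*(a^2 - 3*a - 10) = (a - 5)*(a + 3)*(a + 2)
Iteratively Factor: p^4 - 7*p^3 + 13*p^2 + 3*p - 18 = (p - 3)*(p^3 - 4*p^2 + p + 6) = (p - 3)*(p + 1)*(p^2 - 5*p + 6) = (p - 3)^2*(p + 1)*(p - 2)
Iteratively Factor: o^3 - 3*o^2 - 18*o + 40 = (o - 2)*(o^2 - o - 20) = (o - 2)*(o + 4)*(o - 5)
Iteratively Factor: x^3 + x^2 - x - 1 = (x - 1)*(x^2 + 2*x + 1) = (x - 1)*(x + 1)*(x + 1)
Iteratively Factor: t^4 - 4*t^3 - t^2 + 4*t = (t - 4)*(t^3 - t) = t*(t - 4)*(t^2 - 1) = t*(t - 4)*(t + 1)*(t - 1)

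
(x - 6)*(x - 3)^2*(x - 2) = x^4 - 14*x^3 + 69*x^2 - 144*x + 108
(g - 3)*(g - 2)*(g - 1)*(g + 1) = g^4 - 5*g^3 + 5*g^2 + 5*g - 6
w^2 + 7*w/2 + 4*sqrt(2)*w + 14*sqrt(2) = (w + 7/2)*(w + 4*sqrt(2))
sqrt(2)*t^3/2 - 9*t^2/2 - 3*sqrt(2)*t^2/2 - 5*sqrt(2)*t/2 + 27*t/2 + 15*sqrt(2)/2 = (t - 3)*(t - 5*sqrt(2))*(sqrt(2)*t/2 + 1/2)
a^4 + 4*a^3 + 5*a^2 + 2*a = a*(a + 1)^2*(a + 2)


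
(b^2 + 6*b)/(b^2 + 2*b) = (b + 6)/(b + 2)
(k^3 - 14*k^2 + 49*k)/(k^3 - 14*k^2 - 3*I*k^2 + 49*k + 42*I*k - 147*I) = k/(k - 3*I)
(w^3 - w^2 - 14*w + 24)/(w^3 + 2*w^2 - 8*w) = (w - 3)/w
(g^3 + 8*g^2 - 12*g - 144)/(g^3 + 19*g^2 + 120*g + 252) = (g - 4)/(g + 7)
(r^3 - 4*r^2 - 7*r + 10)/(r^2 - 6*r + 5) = r + 2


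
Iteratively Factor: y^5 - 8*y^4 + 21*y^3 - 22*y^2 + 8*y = (y)*(y^4 - 8*y^3 + 21*y^2 - 22*y + 8) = y*(y - 1)*(y^3 - 7*y^2 + 14*y - 8) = y*(y - 2)*(y - 1)*(y^2 - 5*y + 4) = y*(y - 4)*(y - 2)*(y - 1)*(y - 1)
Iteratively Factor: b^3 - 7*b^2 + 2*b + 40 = (b - 5)*(b^2 - 2*b - 8) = (b - 5)*(b - 4)*(b + 2)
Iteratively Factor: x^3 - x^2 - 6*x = (x + 2)*(x^2 - 3*x) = (x - 3)*(x + 2)*(x)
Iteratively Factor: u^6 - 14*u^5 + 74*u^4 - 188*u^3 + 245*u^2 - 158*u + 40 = (u - 5)*(u^5 - 9*u^4 + 29*u^3 - 43*u^2 + 30*u - 8) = (u - 5)*(u - 1)*(u^4 - 8*u^3 + 21*u^2 - 22*u + 8) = (u - 5)*(u - 4)*(u - 1)*(u^3 - 4*u^2 + 5*u - 2) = (u - 5)*(u - 4)*(u - 2)*(u - 1)*(u^2 - 2*u + 1) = (u - 5)*(u - 4)*(u - 2)*(u - 1)^2*(u - 1)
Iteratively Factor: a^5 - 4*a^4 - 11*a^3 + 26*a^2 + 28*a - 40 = (a - 5)*(a^4 + a^3 - 6*a^2 - 4*a + 8) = (a - 5)*(a - 1)*(a^3 + 2*a^2 - 4*a - 8) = (a - 5)*(a - 2)*(a - 1)*(a^2 + 4*a + 4) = (a - 5)*(a - 2)*(a - 1)*(a + 2)*(a + 2)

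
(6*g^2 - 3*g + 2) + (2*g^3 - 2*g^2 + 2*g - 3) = 2*g^3 + 4*g^2 - g - 1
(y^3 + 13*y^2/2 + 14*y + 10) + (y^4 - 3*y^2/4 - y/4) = y^4 + y^3 + 23*y^2/4 + 55*y/4 + 10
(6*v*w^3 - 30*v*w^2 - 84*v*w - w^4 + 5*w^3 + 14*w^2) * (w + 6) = 6*v*w^4 + 6*v*w^3 - 264*v*w^2 - 504*v*w - w^5 - w^4 + 44*w^3 + 84*w^2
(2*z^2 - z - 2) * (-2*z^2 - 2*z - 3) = -4*z^4 - 2*z^3 + 7*z + 6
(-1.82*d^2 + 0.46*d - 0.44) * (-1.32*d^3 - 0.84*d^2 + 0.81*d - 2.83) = 2.4024*d^5 + 0.9216*d^4 - 1.2798*d^3 + 5.8928*d^2 - 1.6582*d + 1.2452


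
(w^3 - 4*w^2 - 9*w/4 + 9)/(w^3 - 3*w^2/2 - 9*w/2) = (w^2 - 11*w/2 + 6)/(w*(w - 3))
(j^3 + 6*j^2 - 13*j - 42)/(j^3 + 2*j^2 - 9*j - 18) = (j + 7)/(j + 3)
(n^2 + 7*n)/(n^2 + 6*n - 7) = n/(n - 1)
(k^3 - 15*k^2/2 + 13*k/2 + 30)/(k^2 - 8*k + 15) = (k^2 - 5*k/2 - 6)/(k - 3)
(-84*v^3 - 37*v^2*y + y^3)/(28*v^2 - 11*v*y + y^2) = (12*v^2 + 7*v*y + y^2)/(-4*v + y)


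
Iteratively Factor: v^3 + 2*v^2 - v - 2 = (v - 1)*(v^2 + 3*v + 2) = (v - 1)*(v + 1)*(v + 2)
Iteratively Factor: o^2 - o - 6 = (o - 3)*(o + 2)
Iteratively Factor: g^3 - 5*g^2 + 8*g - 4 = (g - 2)*(g^2 - 3*g + 2) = (g - 2)*(g - 1)*(g - 2)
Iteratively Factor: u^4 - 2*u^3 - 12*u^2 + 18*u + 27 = (u + 3)*(u^3 - 5*u^2 + 3*u + 9) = (u - 3)*(u + 3)*(u^2 - 2*u - 3) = (u - 3)*(u + 1)*(u + 3)*(u - 3)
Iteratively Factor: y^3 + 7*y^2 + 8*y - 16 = (y + 4)*(y^2 + 3*y - 4) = (y + 4)^2*(y - 1)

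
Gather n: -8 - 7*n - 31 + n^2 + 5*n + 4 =n^2 - 2*n - 35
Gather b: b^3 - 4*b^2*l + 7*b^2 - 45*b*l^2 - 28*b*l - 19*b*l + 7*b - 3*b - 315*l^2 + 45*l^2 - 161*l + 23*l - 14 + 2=b^3 + b^2*(7 - 4*l) + b*(-45*l^2 - 47*l + 4) - 270*l^2 - 138*l - 12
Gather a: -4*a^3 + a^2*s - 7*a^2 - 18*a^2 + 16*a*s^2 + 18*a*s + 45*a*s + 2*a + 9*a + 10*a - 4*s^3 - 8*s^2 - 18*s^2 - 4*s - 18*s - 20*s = -4*a^3 + a^2*(s - 25) + a*(16*s^2 + 63*s + 21) - 4*s^3 - 26*s^2 - 42*s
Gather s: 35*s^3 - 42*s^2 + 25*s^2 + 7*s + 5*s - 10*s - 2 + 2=35*s^3 - 17*s^2 + 2*s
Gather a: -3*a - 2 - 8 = -3*a - 10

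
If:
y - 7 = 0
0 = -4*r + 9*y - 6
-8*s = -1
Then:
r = 57/4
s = 1/8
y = 7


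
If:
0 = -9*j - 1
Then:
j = -1/9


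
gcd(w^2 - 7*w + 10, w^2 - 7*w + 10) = w^2 - 7*w + 10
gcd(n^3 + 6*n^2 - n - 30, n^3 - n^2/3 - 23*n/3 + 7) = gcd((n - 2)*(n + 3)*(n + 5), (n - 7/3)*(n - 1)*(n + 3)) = n + 3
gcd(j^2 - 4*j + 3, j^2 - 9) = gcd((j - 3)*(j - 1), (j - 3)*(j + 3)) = j - 3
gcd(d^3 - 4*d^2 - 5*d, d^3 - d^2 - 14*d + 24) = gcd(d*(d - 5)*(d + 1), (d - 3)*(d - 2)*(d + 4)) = 1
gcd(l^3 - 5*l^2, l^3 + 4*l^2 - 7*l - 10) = 1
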